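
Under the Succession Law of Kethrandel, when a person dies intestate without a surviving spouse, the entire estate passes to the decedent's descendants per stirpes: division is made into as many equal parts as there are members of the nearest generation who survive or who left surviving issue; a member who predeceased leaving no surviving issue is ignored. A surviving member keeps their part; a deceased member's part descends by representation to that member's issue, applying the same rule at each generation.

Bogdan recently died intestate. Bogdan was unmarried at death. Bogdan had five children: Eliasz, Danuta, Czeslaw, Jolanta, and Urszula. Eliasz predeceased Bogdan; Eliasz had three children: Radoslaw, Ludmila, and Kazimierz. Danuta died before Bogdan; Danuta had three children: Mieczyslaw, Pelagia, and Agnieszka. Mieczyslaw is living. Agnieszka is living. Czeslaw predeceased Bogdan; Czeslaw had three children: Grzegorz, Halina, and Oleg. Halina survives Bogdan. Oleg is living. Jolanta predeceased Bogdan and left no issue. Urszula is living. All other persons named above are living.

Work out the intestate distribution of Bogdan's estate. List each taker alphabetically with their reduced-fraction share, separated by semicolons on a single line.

There is no surviving spouse, so the entire estate passes to Bogdan's descendants per stirpes.
Jolanta left no surviving issue, so that branch lapses and is disregarded.
The estate is divided into 4 equal shares of 1/4 among Eliasz, Danuta, Czeslaw, Urszula.
Eliasz predeceased; the 1/4 allotted to Eliasz's branch passes to Eliasz's issue by representation.
The 1/4 is divided into 3 equal shares of 1/12 among Radoslaw, Ludmila, Kazimierz.
Radoslaw is living and takes 1/12.
Ludmila is living and takes 1/12.
Kazimierz is living and takes 1/12.
Danuta predeceased; the 1/4 allotted to Danuta's branch passes to Danuta's issue by representation.
The 1/4 is divided into 3 equal shares of 1/12 among Mieczyslaw, Pelagia, Agnieszka.
Mieczyslaw is living and takes 1/12.
Pelagia is living and takes 1/12.
Agnieszka is living and takes 1/12.
Czeslaw predeceased; the 1/4 allotted to Czeslaw's branch passes to Czeslaw's issue by representation.
The 1/4 is divided into 3 equal shares of 1/12 among Grzegorz, Halina, Oleg.
Grzegorz is living and takes 1/12.
Halina is living and takes 1/12.
Oleg is living and takes 1/12.
Urszula is living and takes 1/4.

Agnieszka 1/12; Grzegorz 1/12; Halina 1/12; Kazimierz 1/12; Ludmila 1/12; Mieczyslaw 1/12; Oleg 1/12; Pelagia 1/12; Radoslaw 1/12; Urszula 1/4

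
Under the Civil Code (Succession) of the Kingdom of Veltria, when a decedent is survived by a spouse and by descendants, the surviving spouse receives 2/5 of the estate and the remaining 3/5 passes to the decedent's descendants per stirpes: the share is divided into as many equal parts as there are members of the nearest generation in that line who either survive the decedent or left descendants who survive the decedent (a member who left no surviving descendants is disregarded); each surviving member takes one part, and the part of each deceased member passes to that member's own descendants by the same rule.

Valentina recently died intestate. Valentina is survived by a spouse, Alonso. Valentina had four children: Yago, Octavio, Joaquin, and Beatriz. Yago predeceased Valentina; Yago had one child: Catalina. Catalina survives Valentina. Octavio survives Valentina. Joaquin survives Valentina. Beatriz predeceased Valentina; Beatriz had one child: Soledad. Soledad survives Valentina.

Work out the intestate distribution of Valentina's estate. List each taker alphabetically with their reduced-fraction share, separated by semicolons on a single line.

Alonso, as surviving spouse, takes 2/5.
The remaining 3/5 passes to Valentina's descendants per stirpes.
The 3/5 is divided into 4 equal shares of 3/20 among Yago, Octavio, Joaquin, Beatriz.
Yago predeceased; the 3/20 allotted to Yago's branch passes to Yago's issue by representation.
Catalina is the sole taker at this level and receives the full 3/20.
Octavio is living and takes 3/20.
Joaquin is living and takes 3/20.
Beatriz predeceased; the 3/20 allotted to Beatriz's branch passes to Beatriz's issue by representation.
Soledad is the sole taker at this level and receives the full 3/20.

Alonso 2/5; Catalina 3/20; Joaquin 3/20; Octavio 3/20; Soledad 3/20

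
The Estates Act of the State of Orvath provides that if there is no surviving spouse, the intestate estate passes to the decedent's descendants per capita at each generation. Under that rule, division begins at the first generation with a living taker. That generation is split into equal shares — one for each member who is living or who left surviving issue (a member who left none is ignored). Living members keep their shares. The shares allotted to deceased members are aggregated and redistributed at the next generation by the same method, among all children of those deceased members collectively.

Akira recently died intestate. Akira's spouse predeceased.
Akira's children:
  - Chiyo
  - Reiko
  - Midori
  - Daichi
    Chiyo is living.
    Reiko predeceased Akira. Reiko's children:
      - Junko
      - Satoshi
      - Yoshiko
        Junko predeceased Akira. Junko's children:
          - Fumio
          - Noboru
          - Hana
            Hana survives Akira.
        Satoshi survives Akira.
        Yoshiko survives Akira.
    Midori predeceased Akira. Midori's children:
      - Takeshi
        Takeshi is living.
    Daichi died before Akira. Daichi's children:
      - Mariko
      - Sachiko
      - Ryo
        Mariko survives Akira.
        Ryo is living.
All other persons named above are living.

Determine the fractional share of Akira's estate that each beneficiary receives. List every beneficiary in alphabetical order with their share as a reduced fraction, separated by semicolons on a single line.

Chiyo 1/4; Fumio 1/28; Hana 1/28; Mariko 3/28; Noboru 1/28; Ryo 3/28; Sachiko 3/28; Satoshi 3/28; Takeshi 3/28; Yoshiko 3/28

There is no surviving spouse, so the entire estate passes to Akira's descendants per capita at each generation.
At generation 1 (Chiyo, Reiko, Midori, Daichi) there are 4 shares of (1)/4 = 1/4 each.
Living: Chiyo — each takes 1/4.
Deceased: Reiko, Midori, and Daichi. Their combined 3/4 is pooled and carried to generation 2.
At generation 2 (Junko, Satoshi, Yoshiko, Takeshi, Mariko, Sachiko, Ryo) there are 7 shares of (3/4)/7 = 3/28 each.
Living: Satoshi, Yoshiko, Takeshi, Mariko, Sachiko, and Ryo — each takes 3/28.
Deceased: Junko. That 3/28 share is carried to generation 3.
At generation 3 (Fumio, Noboru, Hana) there are 3 shares of (3/28)/3 = 1/28 each.
Living: Fumio, Noboru, and Hana — each takes 1/28.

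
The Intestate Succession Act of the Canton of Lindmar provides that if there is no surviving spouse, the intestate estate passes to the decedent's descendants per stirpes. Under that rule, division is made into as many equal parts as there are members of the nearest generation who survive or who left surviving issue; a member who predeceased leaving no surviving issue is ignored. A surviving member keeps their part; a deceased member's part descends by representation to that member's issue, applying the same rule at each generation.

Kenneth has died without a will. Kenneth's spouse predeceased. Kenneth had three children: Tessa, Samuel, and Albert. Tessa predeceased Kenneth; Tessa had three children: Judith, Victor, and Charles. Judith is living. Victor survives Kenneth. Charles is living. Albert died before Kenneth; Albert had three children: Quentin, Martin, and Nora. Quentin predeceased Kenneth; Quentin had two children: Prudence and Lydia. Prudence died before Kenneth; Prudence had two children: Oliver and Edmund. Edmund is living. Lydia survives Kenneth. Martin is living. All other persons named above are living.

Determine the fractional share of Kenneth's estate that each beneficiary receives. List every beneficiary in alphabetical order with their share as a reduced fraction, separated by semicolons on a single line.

Charles 1/9; Edmund 1/36; Judith 1/9; Lydia 1/18; Martin 1/9; Nora 1/9; Oliver 1/36; Samuel 1/3; Victor 1/9

There is no surviving spouse, so the entire estate passes to Kenneth's descendants per stirpes.
The estate is divided into 3 equal shares of 1/3 among Tessa, Samuel, Albert.
Tessa predeceased; the 1/3 allotted to Tessa's branch passes to Tessa's issue by representation.
The 1/3 is divided into 3 equal shares of 1/9 among Judith, Victor, Charles.
Judith is living and takes 1/9.
Victor is living and takes 1/9.
Charles is living and takes 1/9.
Samuel is living and takes 1/3.
Albert predeceased; the 1/3 allotted to Albert's branch passes to Albert's issue by representation.
The 1/3 is divided into 3 equal shares of 1/9 among Quentin, Martin, Nora.
Quentin predeceased; the 1/9 allotted to Quentin's branch passes to Quentin's issue by representation.
The 1/9 is divided into 2 equal shares of 1/18 among Prudence, Lydia.
Prudence predeceased; the 1/18 allotted to Prudence's branch passes to Prudence's issue by representation.
The 1/18 is divided into 2 equal shares of 1/36 among Oliver, Edmund.
Oliver is living and takes 1/36.
Edmund is living and takes 1/36.
Lydia is living and takes 1/18.
Martin is living and takes 1/9.
Nora is living and takes 1/9.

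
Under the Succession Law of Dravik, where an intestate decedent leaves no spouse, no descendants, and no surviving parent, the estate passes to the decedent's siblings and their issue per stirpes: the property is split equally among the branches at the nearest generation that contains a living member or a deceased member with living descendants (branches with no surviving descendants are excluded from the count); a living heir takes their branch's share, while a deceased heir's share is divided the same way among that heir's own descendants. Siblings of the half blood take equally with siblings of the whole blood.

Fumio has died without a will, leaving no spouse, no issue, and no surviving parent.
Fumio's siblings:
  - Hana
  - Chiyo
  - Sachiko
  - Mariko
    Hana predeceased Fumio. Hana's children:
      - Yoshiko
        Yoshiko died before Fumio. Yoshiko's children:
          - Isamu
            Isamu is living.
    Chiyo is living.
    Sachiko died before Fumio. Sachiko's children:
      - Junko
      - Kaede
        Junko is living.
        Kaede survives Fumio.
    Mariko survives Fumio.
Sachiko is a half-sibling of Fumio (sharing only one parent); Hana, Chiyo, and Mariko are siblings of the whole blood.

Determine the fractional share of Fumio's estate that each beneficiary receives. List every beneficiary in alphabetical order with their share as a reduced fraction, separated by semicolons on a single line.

Chiyo 1/4; Isamu 1/4; Junko 1/8; Kaede 1/8; Mariko 1/4

No spouse, descendants, or parent survives, so the estate passes to Fumio's siblings per stirpes.
Half-blood and whole-blood siblings take equally under the stated rule.
The estate is divided into 4 equal shares of 1/4 among Hana, Chiyo, Sachiko, Mariko.
Hana predeceased; the 1/4 allotted to Hana's branch passes to Hana's issue by representation.
Yoshiko's line is the sole branch at this level, so the full 1/4 passes to Yoshiko's issue by representation.
Isamu is the sole taker at this level and receives the full 1/4.
Chiyo is living and takes 1/4.
Sachiko predeceased; the 1/4 allotted to Sachiko's branch passes to Sachiko's issue by representation.
The 1/4 is divided into 2 equal shares of 1/8 among Junko, Kaede.
Junko is living and takes 1/8.
Kaede is living and takes 1/8.
Mariko is living and takes 1/4.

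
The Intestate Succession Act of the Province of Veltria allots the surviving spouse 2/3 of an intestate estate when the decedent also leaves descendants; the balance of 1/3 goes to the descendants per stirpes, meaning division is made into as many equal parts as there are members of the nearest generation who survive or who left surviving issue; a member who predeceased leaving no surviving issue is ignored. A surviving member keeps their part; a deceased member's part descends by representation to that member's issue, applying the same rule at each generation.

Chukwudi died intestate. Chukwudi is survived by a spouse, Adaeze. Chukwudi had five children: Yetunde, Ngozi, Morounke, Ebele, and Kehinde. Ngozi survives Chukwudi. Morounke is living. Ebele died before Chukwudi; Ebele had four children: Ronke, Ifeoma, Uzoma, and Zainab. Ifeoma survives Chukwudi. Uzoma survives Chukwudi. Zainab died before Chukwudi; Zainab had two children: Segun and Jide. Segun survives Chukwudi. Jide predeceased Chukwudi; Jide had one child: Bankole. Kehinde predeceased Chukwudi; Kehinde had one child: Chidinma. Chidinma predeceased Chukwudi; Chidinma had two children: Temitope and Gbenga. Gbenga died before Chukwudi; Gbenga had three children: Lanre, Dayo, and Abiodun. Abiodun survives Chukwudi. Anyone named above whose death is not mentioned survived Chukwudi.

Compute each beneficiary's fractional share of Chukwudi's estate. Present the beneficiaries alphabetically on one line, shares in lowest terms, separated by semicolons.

Adaeze, as surviving spouse, takes 2/3.
The remaining 1/3 passes to Chukwudi's descendants per stirpes.
The 1/3 is divided into 5 equal shares of 1/15 among Yetunde, Ngozi, Morounke, Ebele, Kehinde.
Yetunde is living and takes 1/15.
Ngozi is living and takes 1/15.
Morounke is living and takes 1/15.
Ebele predeceased; the 1/15 allotted to Ebele's branch passes to Ebele's issue by representation.
The 1/15 is divided into 4 equal shares of 1/60 among Ronke, Ifeoma, Uzoma, Zainab.
Ronke is living and takes 1/60.
Ifeoma is living and takes 1/60.
Uzoma is living and takes 1/60.
Zainab predeceased; the 1/60 allotted to Zainab's branch passes to Zainab's issue by representation.
The 1/60 is divided into 2 equal shares of 1/120 among Segun, Jide.
Segun is living and takes 1/120.
Jide predeceased; the 1/120 allotted to Jide's branch passes to Jide's issue by representation.
Bankole is the sole taker at this level and receives the full 1/120.
Kehinde predeceased; the 1/15 allotted to Kehinde's branch passes to Kehinde's issue by representation.
Chidinma's line is the sole branch at this level, so the full 1/15 passes to Chidinma's issue by representation.
The 1/15 is divided into 2 equal shares of 1/30 among Temitope, Gbenga.
Temitope is living and takes 1/30.
Gbenga predeceased; the 1/30 allotted to Gbenga's branch passes to Gbenga's issue by representation.
The 1/30 is divided into 3 equal shares of 1/90 among Lanre, Dayo, Abiodun.
Lanre is living and takes 1/90.
Dayo is living and takes 1/90.
Abiodun is living and takes 1/90.

Abiodun 1/90; Adaeze 2/3; Bankole 1/120; Dayo 1/90; Ifeoma 1/60; Lanre 1/90; Morounke 1/15; Ngozi 1/15; Ronke 1/60; Segun 1/120; Temitope 1/30; Uzoma 1/60; Yetunde 1/15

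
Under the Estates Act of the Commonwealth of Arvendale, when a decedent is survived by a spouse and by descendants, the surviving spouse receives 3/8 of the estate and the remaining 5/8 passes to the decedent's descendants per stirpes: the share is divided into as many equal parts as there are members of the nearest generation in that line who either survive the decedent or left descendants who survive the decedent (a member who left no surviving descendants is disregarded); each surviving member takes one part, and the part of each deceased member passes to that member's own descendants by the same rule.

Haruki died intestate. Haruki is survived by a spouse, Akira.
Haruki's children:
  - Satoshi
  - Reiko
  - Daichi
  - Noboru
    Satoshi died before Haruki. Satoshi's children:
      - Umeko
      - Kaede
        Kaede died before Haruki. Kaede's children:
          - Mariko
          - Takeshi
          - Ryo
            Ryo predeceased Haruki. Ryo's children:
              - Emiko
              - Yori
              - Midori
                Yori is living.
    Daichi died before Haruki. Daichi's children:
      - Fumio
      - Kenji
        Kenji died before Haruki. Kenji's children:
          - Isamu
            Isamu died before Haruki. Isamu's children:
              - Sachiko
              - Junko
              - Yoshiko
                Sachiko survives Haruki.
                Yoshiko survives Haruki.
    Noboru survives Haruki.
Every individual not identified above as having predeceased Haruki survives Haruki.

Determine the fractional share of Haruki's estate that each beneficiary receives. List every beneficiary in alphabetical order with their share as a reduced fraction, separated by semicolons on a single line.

Akira, as surviving spouse, takes 3/8.
The remaining 5/8 passes to Haruki's descendants per stirpes.
The 5/8 is divided into 4 equal shares of 5/32 among Satoshi, Reiko, Daichi, Noboru.
Satoshi predeceased; the 5/32 allotted to Satoshi's branch passes to Satoshi's issue by representation.
The 5/32 is divided into 2 equal shares of 5/64 among Umeko, Kaede.
Umeko is living and takes 5/64.
Kaede predeceased; the 5/64 allotted to Kaede's branch passes to Kaede's issue by representation.
The 5/64 is divided into 3 equal shares of 5/192 among Mariko, Takeshi, Ryo.
Mariko is living and takes 5/192.
Takeshi is living and takes 5/192.
Ryo predeceased; the 5/192 allotted to Ryo's branch passes to Ryo's issue by representation.
The 5/192 is divided into 3 equal shares of 5/576 among Emiko, Yori, Midori.
Emiko is living and takes 5/576.
Yori is living and takes 5/576.
Midori is living and takes 5/576.
Reiko is living and takes 5/32.
Daichi predeceased; the 5/32 allotted to Daichi's branch passes to Daichi's issue by representation.
The 5/32 is divided into 2 equal shares of 5/64 among Fumio, Kenji.
Fumio is living and takes 5/64.
Kenji predeceased; the 5/64 allotted to Kenji's branch passes to Kenji's issue by representation.
Isamu's line is the sole branch at this level, so the full 5/64 passes to Isamu's issue by representation.
The 5/64 is divided into 3 equal shares of 5/192 among Sachiko, Junko, Yoshiko.
Sachiko is living and takes 5/192.
Junko is living and takes 5/192.
Yoshiko is living and takes 5/192.
Noboru is living and takes 5/32.

Akira 3/8; Emiko 5/576; Fumio 5/64; Junko 5/192; Mariko 5/192; Midori 5/576; Noboru 5/32; Reiko 5/32; Sachiko 5/192; Takeshi 5/192; Umeko 5/64; Yori 5/576; Yoshiko 5/192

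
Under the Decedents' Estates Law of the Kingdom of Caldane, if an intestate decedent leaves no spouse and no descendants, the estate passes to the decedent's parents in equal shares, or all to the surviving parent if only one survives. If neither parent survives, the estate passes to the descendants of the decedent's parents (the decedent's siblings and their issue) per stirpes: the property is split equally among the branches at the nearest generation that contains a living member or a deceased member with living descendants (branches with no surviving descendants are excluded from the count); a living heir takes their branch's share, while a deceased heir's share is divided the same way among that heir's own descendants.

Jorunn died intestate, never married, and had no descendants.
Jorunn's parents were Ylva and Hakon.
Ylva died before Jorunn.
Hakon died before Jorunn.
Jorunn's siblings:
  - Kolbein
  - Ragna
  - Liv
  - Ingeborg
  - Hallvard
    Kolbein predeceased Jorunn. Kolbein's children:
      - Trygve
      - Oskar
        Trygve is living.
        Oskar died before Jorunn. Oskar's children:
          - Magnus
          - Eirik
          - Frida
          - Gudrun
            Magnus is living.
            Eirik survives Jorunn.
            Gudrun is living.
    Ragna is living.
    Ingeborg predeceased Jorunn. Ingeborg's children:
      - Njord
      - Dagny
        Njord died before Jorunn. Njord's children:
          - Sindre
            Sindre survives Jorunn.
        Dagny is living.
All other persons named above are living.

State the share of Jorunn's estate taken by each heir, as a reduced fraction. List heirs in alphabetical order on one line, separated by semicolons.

Neither parent survives and there are no descendants, so the estate passes to Jorunn's siblings and their issue per stirpes.
The estate is divided into 5 equal shares of 1/5 among Kolbein, Ragna, Liv, Ingeborg, Hallvard.
Kolbein predeceased; the 1/5 allotted to Kolbein's branch passes to Kolbein's issue by representation.
The 1/5 is divided into 2 equal shares of 1/10 among Trygve, Oskar.
Trygve is living and takes 1/10.
Oskar predeceased; the 1/10 allotted to Oskar's branch passes to Oskar's issue by representation.
The 1/10 is divided into 4 equal shares of 1/40 among Magnus, Eirik, Frida, Gudrun.
Magnus is living and takes 1/40.
Eirik is living and takes 1/40.
Frida is living and takes 1/40.
Gudrun is living and takes 1/40.
Ragna is living and takes 1/5.
Liv is living and takes 1/5.
Ingeborg predeceased; the 1/5 allotted to Ingeborg's branch passes to Ingeborg's issue by representation.
The 1/5 is divided into 2 equal shares of 1/10 among Njord, Dagny.
Njord predeceased; the 1/10 allotted to Njord's branch passes to Njord's issue by representation.
Sindre is the sole taker at this level and receives the full 1/10.
Dagny is living and takes 1/10.
Hallvard is living and takes 1/5.

Dagny 1/10; Eirik 1/40; Frida 1/40; Gudrun 1/40; Hallvard 1/5; Liv 1/5; Magnus 1/40; Ragna 1/5; Sindre 1/10; Trygve 1/10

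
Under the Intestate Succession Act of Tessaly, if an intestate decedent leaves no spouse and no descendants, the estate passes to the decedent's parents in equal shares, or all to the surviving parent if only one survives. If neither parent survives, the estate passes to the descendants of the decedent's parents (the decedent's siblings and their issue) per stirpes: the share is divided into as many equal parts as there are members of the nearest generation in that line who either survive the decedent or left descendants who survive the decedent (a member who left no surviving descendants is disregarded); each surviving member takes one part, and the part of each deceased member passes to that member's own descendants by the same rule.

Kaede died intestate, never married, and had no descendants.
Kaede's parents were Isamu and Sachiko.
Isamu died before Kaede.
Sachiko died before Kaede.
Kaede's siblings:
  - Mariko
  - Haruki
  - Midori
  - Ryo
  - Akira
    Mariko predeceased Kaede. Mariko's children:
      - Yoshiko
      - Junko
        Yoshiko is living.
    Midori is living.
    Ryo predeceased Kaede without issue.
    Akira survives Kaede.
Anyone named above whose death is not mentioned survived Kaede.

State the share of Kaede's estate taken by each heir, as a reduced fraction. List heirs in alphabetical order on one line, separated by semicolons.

Akira 1/4; Haruki 1/4; Junko 1/8; Midori 1/4; Yoshiko 1/8

Neither parent survives and there are no descendants, so the estate passes to Kaede's siblings and their issue per stirpes.
Ryo left no surviving issue, so that branch lapses and is disregarded.
The estate is divided into 4 equal shares of 1/4 among Mariko, Haruki, Midori, Akira.
Mariko predeceased; the 1/4 allotted to Mariko's branch passes to Mariko's issue by representation.
The 1/4 is divided into 2 equal shares of 1/8 among Yoshiko, Junko.
Yoshiko is living and takes 1/8.
Junko is living and takes 1/8.
Haruki is living and takes 1/4.
Midori is living and takes 1/4.
Akira is living and takes 1/4.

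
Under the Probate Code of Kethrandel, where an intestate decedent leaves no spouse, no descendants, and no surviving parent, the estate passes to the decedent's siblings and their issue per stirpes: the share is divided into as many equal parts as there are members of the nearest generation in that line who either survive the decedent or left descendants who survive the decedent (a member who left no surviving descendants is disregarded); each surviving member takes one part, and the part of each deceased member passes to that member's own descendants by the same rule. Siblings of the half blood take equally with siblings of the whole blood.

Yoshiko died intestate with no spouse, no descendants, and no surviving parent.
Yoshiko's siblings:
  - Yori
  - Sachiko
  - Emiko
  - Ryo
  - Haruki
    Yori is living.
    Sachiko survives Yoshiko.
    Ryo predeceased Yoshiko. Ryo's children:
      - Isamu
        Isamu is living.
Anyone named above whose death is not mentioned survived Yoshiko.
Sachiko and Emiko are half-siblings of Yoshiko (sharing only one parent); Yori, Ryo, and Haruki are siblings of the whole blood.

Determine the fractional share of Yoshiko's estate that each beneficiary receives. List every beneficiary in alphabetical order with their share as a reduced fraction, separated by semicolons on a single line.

No spouse, descendants, or parent survives, so the estate passes to Yoshiko's siblings per stirpes.
Half-blood and whole-blood siblings take equally under the stated rule.
The estate is divided into 5 equal shares of 1/5 among Yori, Sachiko, Emiko, Ryo, Haruki.
Yori is living and takes 1/5.
Sachiko is living and takes 1/5.
Emiko is living and takes 1/5.
Ryo predeceased; the 1/5 allotted to Ryo's branch passes to Ryo's issue by representation.
Isamu is the sole taker at this level and receives the full 1/5.
Haruki is living and takes 1/5.

Emiko 1/5; Haruki 1/5; Isamu 1/5; Sachiko 1/5; Yori 1/5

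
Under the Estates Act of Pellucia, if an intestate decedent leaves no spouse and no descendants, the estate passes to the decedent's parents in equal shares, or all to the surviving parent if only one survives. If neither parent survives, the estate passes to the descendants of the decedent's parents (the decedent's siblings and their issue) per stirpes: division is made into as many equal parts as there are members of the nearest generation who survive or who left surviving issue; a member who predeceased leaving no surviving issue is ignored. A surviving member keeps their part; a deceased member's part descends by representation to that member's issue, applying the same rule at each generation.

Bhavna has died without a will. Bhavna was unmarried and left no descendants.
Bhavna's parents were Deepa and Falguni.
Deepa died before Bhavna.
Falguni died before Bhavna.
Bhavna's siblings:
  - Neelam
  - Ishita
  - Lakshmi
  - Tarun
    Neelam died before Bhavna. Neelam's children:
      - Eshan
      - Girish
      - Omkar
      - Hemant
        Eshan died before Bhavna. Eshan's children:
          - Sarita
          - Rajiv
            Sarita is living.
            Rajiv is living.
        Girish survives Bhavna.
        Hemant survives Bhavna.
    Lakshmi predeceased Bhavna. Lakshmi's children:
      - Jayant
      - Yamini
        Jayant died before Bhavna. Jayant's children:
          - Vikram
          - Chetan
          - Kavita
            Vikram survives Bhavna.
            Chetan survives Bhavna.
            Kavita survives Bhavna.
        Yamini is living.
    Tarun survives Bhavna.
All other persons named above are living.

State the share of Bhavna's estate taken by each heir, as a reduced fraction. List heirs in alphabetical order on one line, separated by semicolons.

Chetan 1/24; Girish 1/16; Hemant 1/16; Ishita 1/4; Kavita 1/24; Omkar 1/16; Rajiv 1/32; Sarita 1/32; Tarun 1/4; Vikram 1/24; Yamini 1/8

Neither parent survives and there are no descendants, so the estate passes to Bhavna's siblings and their issue per stirpes.
The estate is divided into 4 equal shares of 1/4 among Neelam, Ishita, Lakshmi, Tarun.
Neelam predeceased; the 1/4 allotted to Neelam's branch passes to Neelam's issue by representation.
The 1/4 is divided into 4 equal shares of 1/16 among Eshan, Girish, Omkar, Hemant.
Eshan predeceased; the 1/16 allotted to Eshan's branch passes to Eshan's issue by representation.
The 1/16 is divided into 2 equal shares of 1/32 among Sarita, Rajiv.
Sarita is living and takes 1/32.
Rajiv is living and takes 1/32.
Girish is living and takes 1/16.
Omkar is living and takes 1/16.
Hemant is living and takes 1/16.
Ishita is living and takes 1/4.
Lakshmi predeceased; the 1/4 allotted to Lakshmi's branch passes to Lakshmi's issue by representation.
The 1/4 is divided into 2 equal shares of 1/8 among Jayant, Yamini.
Jayant predeceased; the 1/8 allotted to Jayant's branch passes to Jayant's issue by representation.
The 1/8 is divided into 3 equal shares of 1/24 among Vikram, Chetan, Kavita.
Vikram is living and takes 1/24.
Chetan is living and takes 1/24.
Kavita is living and takes 1/24.
Yamini is living and takes 1/8.
Tarun is living and takes 1/4.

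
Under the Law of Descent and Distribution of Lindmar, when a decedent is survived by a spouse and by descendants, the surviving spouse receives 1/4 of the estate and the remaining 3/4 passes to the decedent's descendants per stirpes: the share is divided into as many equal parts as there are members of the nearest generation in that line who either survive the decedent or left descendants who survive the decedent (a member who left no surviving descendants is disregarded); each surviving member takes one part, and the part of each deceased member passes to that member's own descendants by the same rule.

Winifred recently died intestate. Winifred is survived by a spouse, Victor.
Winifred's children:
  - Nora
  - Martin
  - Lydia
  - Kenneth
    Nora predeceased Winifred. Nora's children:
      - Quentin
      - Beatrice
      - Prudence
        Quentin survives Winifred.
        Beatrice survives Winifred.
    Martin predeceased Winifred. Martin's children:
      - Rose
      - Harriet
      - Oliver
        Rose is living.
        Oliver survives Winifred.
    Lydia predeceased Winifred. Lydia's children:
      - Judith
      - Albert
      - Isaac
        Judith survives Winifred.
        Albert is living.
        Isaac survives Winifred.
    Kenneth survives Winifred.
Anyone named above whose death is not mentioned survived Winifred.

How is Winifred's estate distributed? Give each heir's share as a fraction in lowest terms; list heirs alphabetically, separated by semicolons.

Victor, as surviving spouse, takes 1/4.
The remaining 3/4 passes to Winifred's descendants per stirpes.
The 3/4 is divided into 4 equal shares of 3/16 among Nora, Martin, Lydia, Kenneth.
Nora predeceased; the 3/16 allotted to Nora's branch passes to Nora's issue by representation.
The 3/16 is divided into 3 equal shares of 1/16 among Quentin, Beatrice, Prudence.
Quentin is living and takes 1/16.
Beatrice is living and takes 1/16.
Prudence is living and takes 1/16.
Martin predeceased; the 3/16 allotted to Martin's branch passes to Martin's issue by representation.
The 3/16 is divided into 3 equal shares of 1/16 among Rose, Harriet, Oliver.
Rose is living and takes 1/16.
Harriet is living and takes 1/16.
Oliver is living and takes 1/16.
Lydia predeceased; the 3/16 allotted to Lydia's branch passes to Lydia's issue by representation.
The 3/16 is divided into 3 equal shares of 1/16 among Judith, Albert, Isaac.
Judith is living and takes 1/16.
Albert is living and takes 1/16.
Isaac is living and takes 1/16.
Kenneth is living and takes 3/16.

Albert 1/16; Beatrice 1/16; Harriet 1/16; Isaac 1/16; Judith 1/16; Kenneth 3/16; Oliver 1/16; Prudence 1/16; Quentin 1/16; Rose 1/16; Victor 1/4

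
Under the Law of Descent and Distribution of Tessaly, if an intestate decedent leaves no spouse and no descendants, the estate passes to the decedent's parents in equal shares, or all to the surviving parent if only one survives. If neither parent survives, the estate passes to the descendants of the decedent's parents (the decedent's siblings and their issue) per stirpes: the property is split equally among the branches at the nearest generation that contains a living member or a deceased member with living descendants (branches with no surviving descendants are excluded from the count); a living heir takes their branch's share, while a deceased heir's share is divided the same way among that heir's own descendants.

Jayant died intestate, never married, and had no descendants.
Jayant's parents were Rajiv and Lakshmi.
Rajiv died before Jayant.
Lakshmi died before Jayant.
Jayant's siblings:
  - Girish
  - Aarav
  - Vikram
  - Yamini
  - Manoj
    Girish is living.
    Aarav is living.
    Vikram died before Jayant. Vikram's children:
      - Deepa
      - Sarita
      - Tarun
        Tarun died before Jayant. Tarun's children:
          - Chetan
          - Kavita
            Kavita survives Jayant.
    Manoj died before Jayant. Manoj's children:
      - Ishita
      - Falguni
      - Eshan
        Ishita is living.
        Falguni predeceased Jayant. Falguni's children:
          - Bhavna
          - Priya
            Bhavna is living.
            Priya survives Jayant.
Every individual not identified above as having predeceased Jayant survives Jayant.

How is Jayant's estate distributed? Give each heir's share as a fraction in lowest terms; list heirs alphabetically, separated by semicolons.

Neither parent survives and there are no descendants, so the estate passes to Jayant's siblings and their issue per stirpes.
The estate is divided into 5 equal shares of 1/5 among Girish, Aarav, Vikram, Yamini, Manoj.
Girish is living and takes 1/5.
Aarav is living and takes 1/5.
Vikram predeceased; the 1/5 allotted to Vikram's branch passes to Vikram's issue by representation.
The 1/5 is divided into 3 equal shares of 1/15 among Deepa, Sarita, Tarun.
Deepa is living and takes 1/15.
Sarita is living and takes 1/15.
Tarun predeceased; the 1/15 allotted to Tarun's branch passes to Tarun's issue by representation.
The 1/15 is divided into 2 equal shares of 1/30 among Chetan, Kavita.
Chetan is living and takes 1/30.
Kavita is living and takes 1/30.
Yamini is living and takes 1/5.
Manoj predeceased; the 1/5 allotted to Manoj's branch passes to Manoj's issue by representation.
The 1/5 is divided into 3 equal shares of 1/15 among Ishita, Falguni, Eshan.
Ishita is living and takes 1/15.
Falguni predeceased; the 1/15 allotted to Falguni's branch passes to Falguni's issue by representation.
The 1/15 is divided into 2 equal shares of 1/30 among Bhavna, Priya.
Bhavna is living and takes 1/30.
Priya is living and takes 1/30.
Eshan is living and takes 1/15.

Aarav 1/5; Bhavna 1/30; Chetan 1/30; Deepa 1/15; Eshan 1/15; Girish 1/5; Ishita 1/15; Kavita 1/30; Priya 1/30; Sarita 1/15; Yamini 1/5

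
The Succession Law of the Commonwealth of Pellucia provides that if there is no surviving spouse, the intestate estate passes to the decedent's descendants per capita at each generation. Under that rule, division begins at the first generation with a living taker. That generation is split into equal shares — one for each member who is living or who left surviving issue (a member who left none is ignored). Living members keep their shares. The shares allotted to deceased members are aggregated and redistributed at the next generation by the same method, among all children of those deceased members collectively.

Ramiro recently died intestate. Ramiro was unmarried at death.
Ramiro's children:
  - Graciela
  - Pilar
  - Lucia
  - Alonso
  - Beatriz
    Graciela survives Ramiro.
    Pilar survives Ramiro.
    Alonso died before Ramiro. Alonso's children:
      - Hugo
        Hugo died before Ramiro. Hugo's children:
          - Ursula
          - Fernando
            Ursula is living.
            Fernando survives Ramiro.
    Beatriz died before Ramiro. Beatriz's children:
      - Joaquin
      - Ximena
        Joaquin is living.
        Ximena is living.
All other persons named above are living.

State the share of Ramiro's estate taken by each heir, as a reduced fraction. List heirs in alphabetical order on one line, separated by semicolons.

Fernando 1/15; Graciela 1/5; Joaquin 2/15; Lucia 1/5; Pilar 1/5; Ursula 1/15; Ximena 2/15

There is no surviving spouse, so the entire estate passes to Ramiro's descendants per capita at each generation.
At generation 1 (Graciela, Pilar, Lucia, Alonso, Beatriz) there are 5 shares of (1)/5 = 1/5 each.
Living: Graciela, Pilar, and Lucia — each takes 1/5.
Deceased: Alonso and Beatriz. Their combined 2/5 is pooled and carried to generation 2.
At generation 2 (Hugo, Joaquin, Ximena) there are 3 shares of (2/5)/3 = 2/15 each.
Living: Joaquin and Ximena — each takes 2/15.
Deceased: Hugo. That 2/15 share is carried to generation 3.
At generation 3 (Ursula, Fernando) there are 2 shares of (2/15)/2 = 1/15 each.
Living: Ursula and Fernando — each takes 1/15.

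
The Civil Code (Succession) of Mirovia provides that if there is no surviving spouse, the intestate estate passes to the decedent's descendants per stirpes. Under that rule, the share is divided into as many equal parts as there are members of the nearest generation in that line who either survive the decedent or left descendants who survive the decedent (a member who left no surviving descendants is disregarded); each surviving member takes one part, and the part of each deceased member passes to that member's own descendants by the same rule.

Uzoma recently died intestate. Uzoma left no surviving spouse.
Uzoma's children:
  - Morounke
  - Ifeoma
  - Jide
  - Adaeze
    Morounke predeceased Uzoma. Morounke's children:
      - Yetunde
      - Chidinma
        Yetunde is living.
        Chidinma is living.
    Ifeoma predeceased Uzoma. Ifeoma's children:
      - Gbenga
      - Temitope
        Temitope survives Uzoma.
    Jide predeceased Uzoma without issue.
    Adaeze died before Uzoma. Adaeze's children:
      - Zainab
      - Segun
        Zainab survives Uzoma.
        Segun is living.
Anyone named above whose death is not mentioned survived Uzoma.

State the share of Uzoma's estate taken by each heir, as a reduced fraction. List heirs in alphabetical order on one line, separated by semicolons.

Chidinma 1/6; Gbenga 1/6; Segun 1/6; Temitope 1/6; Yetunde 1/6; Zainab 1/6

There is no surviving spouse, so the entire estate passes to Uzoma's descendants per stirpes.
Jide left no surviving issue, so that branch lapses and is disregarded.
The estate is divided into 3 equal shares of 1/3 among Morounke, Ifeoma, Adaeze.
Morounke predeceased; the 1/3 allotted to Morounke's branch passes to Morounke's issue by representation.
The 1/3 is divided into 2 equal shares of 1/6 among Yetunde, Chidinma.
Yetunde is living and takes 1/6.
Chidinma is living and takes 1/6.
Ifeoma predeceased; the 1/3 allotted to Ifeoma's branch passes to Ifeoma's issue by representation.
The 1/3 is divided into 2 equal shares of 1/6 among Gbenga, Temitope.
Gbenga is living and takes 1/6.
Temitope is living and takes 1/6.
Adaeze predeceased; the 1/3 allotted to Adaeze's branch passes to Adaeze's issue by representation.
The 1/3 is divided into 2 equal shares of 1/6 among Zainab, Segun.
Zainab is living and takes 1/6.
Segun is living and takes 1/6.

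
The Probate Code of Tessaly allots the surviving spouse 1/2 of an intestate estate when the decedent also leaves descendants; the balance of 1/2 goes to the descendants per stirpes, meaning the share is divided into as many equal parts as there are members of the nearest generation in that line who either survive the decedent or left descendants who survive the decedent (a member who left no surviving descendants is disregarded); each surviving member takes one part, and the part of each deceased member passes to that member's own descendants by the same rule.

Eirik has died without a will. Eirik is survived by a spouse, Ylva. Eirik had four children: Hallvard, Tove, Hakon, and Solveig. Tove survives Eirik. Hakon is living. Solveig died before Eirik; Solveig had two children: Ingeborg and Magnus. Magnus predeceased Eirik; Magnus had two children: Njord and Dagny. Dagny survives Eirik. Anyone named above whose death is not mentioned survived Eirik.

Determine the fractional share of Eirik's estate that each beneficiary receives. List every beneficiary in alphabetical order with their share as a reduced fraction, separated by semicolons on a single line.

Ylva, as surviving spouse, takes 1/2.
The remaining 1/2 passes to Eirik's descendants per stirpes.
The 1/2 is divided into 4 equal shares of 1/8 among Hallvard, Tove, Hakon, Solveig.
Hallvard is living and takes 1/8.
Tove is living and takes 1/8.
Hakon is living and takes 1/8.
Solveig predeceased; the 1/8 allotted to Solveig's branch passes to Solveig's issue by representation.
The 1/8 is divided into 2 equal shares of 1/16 among Ingeborg, Magnus.
Ingeborg is living and takes 1/16.
Magnus predeceased; the 1/16 allotted to Magnus's branch passes to Magnus's issue by representation.
The 1/16 is divided into 2 equal shares of 1/32 among Njord, Dagny.
Njord is living and takes 1/32.
Dagny is living and takes 1/32.

Dagny 1/32; Hakon 1/8; Hallvard 1/8; Ingeborg 1/16; Njord 1/32; Tove 1/8; Ylva 1/2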